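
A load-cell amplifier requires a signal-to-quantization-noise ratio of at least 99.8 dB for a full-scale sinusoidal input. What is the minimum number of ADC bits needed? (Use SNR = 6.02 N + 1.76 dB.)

17 bits

6.02 N + 1.76 ≥ 99.8 gives N ≥ 16.286, so the minimum integer is 17.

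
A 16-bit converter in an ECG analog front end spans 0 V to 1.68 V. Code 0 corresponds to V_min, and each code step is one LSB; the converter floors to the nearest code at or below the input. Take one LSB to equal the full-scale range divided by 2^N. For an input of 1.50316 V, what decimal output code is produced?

Full-scale range = 1.68 V. LSB = 1.68 V / 2^16 ≈ 25.63 µV.
V_in − V_min = 1.50316 − (0) = 1.50316 V.
Divide by LSB: 1.50316 × 65536/1.68 = 58637.5558.
Truncating gives code 58637.

58637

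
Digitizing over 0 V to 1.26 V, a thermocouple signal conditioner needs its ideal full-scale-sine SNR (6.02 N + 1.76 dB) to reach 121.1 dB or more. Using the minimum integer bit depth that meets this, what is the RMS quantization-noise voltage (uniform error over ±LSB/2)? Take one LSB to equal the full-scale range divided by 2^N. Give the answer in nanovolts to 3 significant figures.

Range is 1.26 V.
Solving 6.02 N ≥ 121.1 − 1.76: N ≥ 19.824. Round up → N = 20.
Step size = 1.26/1048576 V = 1.2016 µV.
V_rms = LSB/√12 = 347 nV.

347 nV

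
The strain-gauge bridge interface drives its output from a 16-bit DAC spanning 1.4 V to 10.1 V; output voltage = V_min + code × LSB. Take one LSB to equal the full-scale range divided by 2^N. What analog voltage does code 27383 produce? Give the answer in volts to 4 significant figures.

Range = 10.1 − (1.4) = 8.7 V. LSB = 8.7 V / 2^16.
Output = V_min + (27383/65536) × range = 1.4 + 0.417831 × 8.7 V
      = 1.4 + 3.63513 = 5.03513 V.

5.035 V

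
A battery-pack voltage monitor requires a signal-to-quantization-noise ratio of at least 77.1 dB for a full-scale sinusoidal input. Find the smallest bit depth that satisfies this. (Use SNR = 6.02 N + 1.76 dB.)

13 bits

Required N = ⌈(77.1 − 1.76)/6.02⌉ = ⌈12.515⌉ = 13.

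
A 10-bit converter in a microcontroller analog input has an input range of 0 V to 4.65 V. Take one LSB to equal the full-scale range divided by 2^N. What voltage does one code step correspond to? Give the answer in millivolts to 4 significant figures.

V_FS = 4.65 V.
Number of codes = 2^10 = 1024.
One LSB is 4.65 V / 1024 = 4.541 mV.

4.541 mV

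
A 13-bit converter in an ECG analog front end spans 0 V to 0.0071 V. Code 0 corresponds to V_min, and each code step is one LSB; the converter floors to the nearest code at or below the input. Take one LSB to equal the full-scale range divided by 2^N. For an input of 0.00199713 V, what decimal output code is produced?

2304

V_FS = 0.0071 V. LSB = 0.0071 V / 2^13 ≈ 0.8667 µV.
V_in − V_min = 0.00199713 − (0) = 0.00199713 V.
Divide by LSB: 0.00199713 × 8192/0.0071 = 2304.2942.
Truncating gives code 2304.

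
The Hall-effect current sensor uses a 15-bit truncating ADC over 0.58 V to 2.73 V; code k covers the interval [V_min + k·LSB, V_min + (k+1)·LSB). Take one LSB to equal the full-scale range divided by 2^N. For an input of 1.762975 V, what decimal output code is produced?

Full-scale range = 2.73 V − (0.58 V) = 2.15 V. LSB = 2.15 V / 2^15 ≈ 65.61 µV.
code = ⌊(V_in − V_min)/LSB⌋ = ⌊(V_in − V_min) × 2^15 / range⌋
     = ⌊(1.762975 − (0.58)) × 32768 / 2.15⌋ = ⌊1.182975 × 32768/2.15⌋
     = ⌊18029.639⌋ = 18029.

18029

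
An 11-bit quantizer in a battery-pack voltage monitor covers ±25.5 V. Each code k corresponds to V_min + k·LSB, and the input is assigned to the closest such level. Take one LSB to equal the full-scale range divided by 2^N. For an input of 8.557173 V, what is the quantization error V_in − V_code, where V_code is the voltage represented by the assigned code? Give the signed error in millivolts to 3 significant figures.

Span: 25.5 V − (-25.5 V) = 51 V. LSB = 51 V / 2^11 ≈ 24.90 mV.
(8.557173 − (-25.5)) / LSB = 34.057173 × 2048/51 = 1367.6292. Nearest integer: k = 1368.
V_code = V_min + k × range/2^11 = -25.5 + 1368 × 51/2048 = 8.566406250 V.
e = 8.557173 − (8.566406250) = −9.23 mV.

−9.23 mV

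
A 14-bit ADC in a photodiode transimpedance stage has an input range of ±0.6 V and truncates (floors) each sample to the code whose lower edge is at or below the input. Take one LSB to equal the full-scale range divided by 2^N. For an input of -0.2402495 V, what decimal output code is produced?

4911

Span: 0.6 V − (-0.6 V) = 1.2 V. LSB = 1.2 V / 2^14 ≈ 73.24 µV.
(V_in − V_min) × 2^14/range = (-0.2402495 − (-0.6)) × 16384/1.2 = 4911.793.
Floor → code = 4911.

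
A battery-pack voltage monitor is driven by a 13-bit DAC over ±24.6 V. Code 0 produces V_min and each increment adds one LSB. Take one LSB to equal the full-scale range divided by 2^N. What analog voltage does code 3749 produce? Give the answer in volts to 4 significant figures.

-2.084 V

Span: 24.6 V − (-24.6 V) = 49.2 V. LSB = 49.2 V / 2^13.
V_out = -24.6 + 3749 × (49.2/8192) V
      = -24.6 V + 22.5160 V = -2.08403 V.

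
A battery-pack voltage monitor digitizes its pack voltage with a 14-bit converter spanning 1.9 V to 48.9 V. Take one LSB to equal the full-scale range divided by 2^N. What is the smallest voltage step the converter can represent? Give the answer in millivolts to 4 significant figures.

Full-scale range = 48.9 V − (1.9 V) = 47 V.
There are 2^14 = 16384 steps.
LSB = 47 V / 2^14 = 2.869 mV.

2.869 mV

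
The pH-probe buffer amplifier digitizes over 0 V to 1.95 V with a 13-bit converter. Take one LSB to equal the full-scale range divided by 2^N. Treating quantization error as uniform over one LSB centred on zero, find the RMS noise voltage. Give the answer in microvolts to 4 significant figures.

Span = 1.95 V.
LSB = 1.95 V / 2^13 = 238.037 µV.
σ_q = LSB/√12 = 238.037 µV/3.4641 = 68.72 µV.

68.72 µV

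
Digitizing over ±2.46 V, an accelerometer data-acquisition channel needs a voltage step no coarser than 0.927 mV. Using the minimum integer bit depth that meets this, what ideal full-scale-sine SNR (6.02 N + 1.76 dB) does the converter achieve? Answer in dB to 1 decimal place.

Span: 2.46 V − (-2.46 V) = 4.92 V.
Need 2^N ≥ 4.92 V / 0.927 mV = 5307 → N_min = 13.
Ideal SNR at N = 13: 6.02·13 + 1.76 = 80.0 dB.

80.0 dB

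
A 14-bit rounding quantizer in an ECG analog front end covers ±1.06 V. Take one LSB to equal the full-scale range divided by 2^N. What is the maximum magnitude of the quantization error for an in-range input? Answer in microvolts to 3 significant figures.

64.7 µV

Full-scale range = 1.06 V − (-1.06 V) = 2.12 V.
One LSB is 2.12 V / 16384 = 129.39 µV.
|e|_max = LSB/2 = 64.7 µV.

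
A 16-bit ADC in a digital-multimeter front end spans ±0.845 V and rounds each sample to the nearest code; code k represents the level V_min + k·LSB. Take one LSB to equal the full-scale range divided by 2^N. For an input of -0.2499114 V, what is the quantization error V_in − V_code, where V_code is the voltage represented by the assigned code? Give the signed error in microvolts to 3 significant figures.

−6.16 µV

Range = 0.845 − (-0.845) = 1.69 V. LSB = 1.69 V / 2^16 ≈ 25.79 µV.
(V_in − V_min)/LSB = (-0.2499114 − (-0.845)) × 65536/1.69 = 23076.7612 → nearest code k = 23077.
V_code = -0.845 + (23077/65536) × 1.69 = -0.24990524292 V.
V_in − V_code = -0.2499114 − (-0.24990524292) = −6.16 µV.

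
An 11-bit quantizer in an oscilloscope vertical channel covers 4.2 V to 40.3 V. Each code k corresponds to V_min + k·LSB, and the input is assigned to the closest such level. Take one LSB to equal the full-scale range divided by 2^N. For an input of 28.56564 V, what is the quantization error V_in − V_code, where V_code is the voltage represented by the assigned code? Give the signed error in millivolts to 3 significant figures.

The full-scale span is 40.3 − (4.2) = 36.1 V. LSB = 36.1 V / 2^11 ≈ 17.63 mV.
(28.56564 − (4.2)) / LSB = 24.36564 × 2048/36.1 = 1382.2945. Nearest integer: k = 1382.
Reconstructed level: 4.2 + 1382 × 36.1/2048 V = 28.56044922 V.
e = 28.56564 − (28.56044922) = +5.19 mV.

+5.19 mV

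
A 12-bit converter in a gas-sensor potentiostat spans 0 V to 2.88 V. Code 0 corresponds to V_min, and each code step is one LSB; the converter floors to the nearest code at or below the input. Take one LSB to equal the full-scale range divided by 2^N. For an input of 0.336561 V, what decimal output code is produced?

Range is 2.88 V. LSB = 2.88 V / 2^12 ≈ 0.7031 mV.
(V_in − V_min) × 2^12/range = (0.336561 − (0)) × 4096/2.88 = 478.665.
Floor → code = 478.

478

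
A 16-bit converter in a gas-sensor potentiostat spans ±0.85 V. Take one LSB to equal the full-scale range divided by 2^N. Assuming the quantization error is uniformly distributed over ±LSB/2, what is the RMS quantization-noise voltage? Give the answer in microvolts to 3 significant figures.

Range = 0.85 − (-0.85) = 1.7 V.
Step size = 1.7/65536 V = 25.940 µV.
V_rms = LSB/√12 = 25.940 µV / √12 = 7.49 µV.

7.49 µV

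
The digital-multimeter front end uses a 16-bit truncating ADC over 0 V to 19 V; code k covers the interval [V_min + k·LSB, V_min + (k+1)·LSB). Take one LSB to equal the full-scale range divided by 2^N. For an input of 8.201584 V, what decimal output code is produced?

Span = 19 V. LSB = 19 V / 2^16 ≈ 289.9 µV.
V_in − V_min = 8.201584 − (0) = 8.201584 V.
Divide by LSB: 8.201584 × 65536/19 = 28289.4215.
Truncating gives code 28289.

28289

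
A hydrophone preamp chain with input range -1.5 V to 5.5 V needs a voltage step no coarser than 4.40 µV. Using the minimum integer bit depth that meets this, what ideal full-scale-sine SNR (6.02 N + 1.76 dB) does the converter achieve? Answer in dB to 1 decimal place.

128.2 dB

The full-scale span is 5.5 − (-1.5) = 7 V.
Need 2^N ≥ 7 V / 4.40 µV = 1.591e6 → N_min = 21.
6.02(21) + 1.76 = 128.18 dB.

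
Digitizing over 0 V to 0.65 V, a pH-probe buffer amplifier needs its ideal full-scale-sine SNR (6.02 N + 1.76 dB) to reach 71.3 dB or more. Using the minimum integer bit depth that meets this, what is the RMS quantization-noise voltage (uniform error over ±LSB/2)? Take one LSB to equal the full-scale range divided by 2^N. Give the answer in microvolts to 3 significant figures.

45.8 µV

Range is 0.65 V.
N ≥ (71.3 − 1.76)/6.02 = 11.551 → N_min = 12.
LSB = 0.65 V ÷ 2^12 = 0.65/4096 V = 158.69 µV.
σ_q = LSB/√12 = 158.69 µV/3.4641 = 45.8 µV.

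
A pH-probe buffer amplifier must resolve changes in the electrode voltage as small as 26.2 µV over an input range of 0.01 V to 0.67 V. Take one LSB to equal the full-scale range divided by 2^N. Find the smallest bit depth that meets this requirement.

Range = 0.67 − (0.01) = 0.66 V.
Levels needed ≥ 0.66/26.2 µV = 25190. 2^15 = 32768 suffices, so N_min = 15.

15 bits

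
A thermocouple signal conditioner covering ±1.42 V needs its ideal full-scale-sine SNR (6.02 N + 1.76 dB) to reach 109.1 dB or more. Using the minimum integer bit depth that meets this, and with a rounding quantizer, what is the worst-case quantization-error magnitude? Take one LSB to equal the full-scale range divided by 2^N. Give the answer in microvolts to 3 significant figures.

5.42 µV

Range = 1.42 − (-1.42) = 2.84 V.
6.02 N + 1.76 ≥ 109.1 gives N ≥ 17.831, so the minimum integer is 18.
Step size = 2.84/262144 V = 10.834 µV.
|e|_max = LSB/2 = 5.42 µV.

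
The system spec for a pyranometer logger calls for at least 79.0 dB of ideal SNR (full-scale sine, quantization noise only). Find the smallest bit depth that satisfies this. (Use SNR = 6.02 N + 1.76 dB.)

13 bits

6.02 N + 1.76 ≥ 79.0 gives N ≥ 12.831, so the minimum integer is 13.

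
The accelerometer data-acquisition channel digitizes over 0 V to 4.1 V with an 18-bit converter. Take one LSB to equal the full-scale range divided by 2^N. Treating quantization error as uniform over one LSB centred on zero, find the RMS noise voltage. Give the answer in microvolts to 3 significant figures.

V_FS = 4.1 V.
LSB = 4.1 V ÷ 2^18 = 4.1/262144 V = 15.640 µV.
σ_q = LSB/√12 = 15.640 µV/3.4641 = 4.51 µV.

4.51 µV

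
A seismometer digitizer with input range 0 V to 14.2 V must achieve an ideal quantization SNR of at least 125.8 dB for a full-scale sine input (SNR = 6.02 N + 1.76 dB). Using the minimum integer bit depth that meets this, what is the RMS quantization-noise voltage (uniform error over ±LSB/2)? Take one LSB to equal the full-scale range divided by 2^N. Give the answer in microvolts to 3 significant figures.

1.95 µV

Range is 14.2 V.
N ≥ (125.8 − 1.76)/6.02 = 20.605 → N_min = 21.
LSB = 14.2 V / 2^21 = 6.7711 µV.
RMS noise = LSB/√12 = 1.95 µV.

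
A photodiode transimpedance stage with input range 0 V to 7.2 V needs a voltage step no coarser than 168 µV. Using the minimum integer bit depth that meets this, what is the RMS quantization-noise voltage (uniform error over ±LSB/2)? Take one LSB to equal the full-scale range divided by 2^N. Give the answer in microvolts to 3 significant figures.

V_FS = 7.2 V.
Need 2^N ≥ 7.2 V / 168 µV = 42860 → N_min = 16.
Step size = 7.2/65536 V = 109.86 µV.
RMS noise = LSB/√12 = 31.7 µV.

31.7 µV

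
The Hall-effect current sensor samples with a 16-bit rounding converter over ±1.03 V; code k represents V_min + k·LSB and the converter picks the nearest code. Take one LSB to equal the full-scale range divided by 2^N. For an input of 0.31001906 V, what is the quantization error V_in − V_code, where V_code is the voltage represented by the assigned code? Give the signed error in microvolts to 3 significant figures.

−5.66 µV

The full-scale span is 1.03 − (-1.03) = 2.06 V. LSB = 2.06 V / 2^16 ≈ 31.43 µV.
(V_in − V_min)/LSB = (0.31001906 − (-1.03)) × 65536/2.06 = 42630.8200 → nearest code k = 42631.
V_code = -1.03 + (42631/65536) × 2.06 = 0.31002471924 V.
Error = V_in − V_code = 0.31001906 − (0.31002471924) = −5.66 µV.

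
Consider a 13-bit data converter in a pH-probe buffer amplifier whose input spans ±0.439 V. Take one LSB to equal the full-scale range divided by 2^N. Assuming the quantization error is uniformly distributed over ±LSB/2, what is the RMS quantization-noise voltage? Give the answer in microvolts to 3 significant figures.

30.9 µV

Range = 0.439 − (-0.439) = 0.878 V.
LSB = 0.878 V ÷ 2^13 = 0.878/8192 V = 107.18 µV.
V_rms = LSB/√12 = 107.18 µV / √12 = 30.9 µV.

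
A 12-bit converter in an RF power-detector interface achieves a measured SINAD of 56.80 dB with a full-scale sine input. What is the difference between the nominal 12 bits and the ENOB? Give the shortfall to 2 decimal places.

2.86 bits

N_eff = (56.80 − 1.76)/6.02 = 9.1429 bits.
Lost resolution: 12 − 9.1429 = 2.8571 bits.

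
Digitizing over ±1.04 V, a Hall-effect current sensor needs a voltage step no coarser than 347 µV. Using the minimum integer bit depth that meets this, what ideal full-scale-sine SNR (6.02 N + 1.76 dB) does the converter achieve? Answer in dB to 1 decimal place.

Range = 1.04 − (-1.04) = 2.08 V.
Need 2^N ≥ 2.08 V / 347 µV = 5994 → N_min = 13.
Ideal SNR at N = 13: 6.02·13 + 1.76 = 80.0 dB.

80.0 dB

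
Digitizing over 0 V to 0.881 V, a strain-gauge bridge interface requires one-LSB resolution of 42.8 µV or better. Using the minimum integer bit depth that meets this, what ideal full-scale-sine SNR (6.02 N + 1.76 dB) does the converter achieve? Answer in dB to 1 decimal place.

92.1 dB

V_FS = 0.881 V.
Need 2^N ≥ 0.881 V / 42.8 µV = 20580 → N_min = 15.
Ideal SNR at N = 15: 6.02·15 + 1.76 = 92.1 dB.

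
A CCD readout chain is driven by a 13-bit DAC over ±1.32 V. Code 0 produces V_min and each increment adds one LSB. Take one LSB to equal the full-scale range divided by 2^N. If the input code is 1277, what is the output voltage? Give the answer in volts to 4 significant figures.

-0.9085 V

The full-scale span is 1.32 − (-1.32) = 2.64 V. LSB = 2.64 V / 2^13.
V_out = V_min + code × LSB = -1.32 V + 1277 × 2.64 V / 8192
      = -1.32 + 0.411533 = -0.908467 V.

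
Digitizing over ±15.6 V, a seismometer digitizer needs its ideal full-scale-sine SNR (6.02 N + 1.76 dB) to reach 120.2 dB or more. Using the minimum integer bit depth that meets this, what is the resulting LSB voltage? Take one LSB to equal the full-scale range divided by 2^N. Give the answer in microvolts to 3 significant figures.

The full-scale span is 15.6 − (-15.6) = 31.2 V.
Required N = ⌈(120.2 − 1.76)/6.02⌉ = ⌈19.674⌉ = 20.
One LSB is 31.2 V / 1048576 = 29.8 µV.

29.8 µV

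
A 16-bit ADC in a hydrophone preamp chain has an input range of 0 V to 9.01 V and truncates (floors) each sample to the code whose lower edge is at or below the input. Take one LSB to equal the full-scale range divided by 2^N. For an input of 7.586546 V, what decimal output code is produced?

Span = 9.01 V. LSB = 9.01 V / 2^16 ≈ 137.5 µV.
V_in − V_min = 7.586546 − (0) = 7.586546 V.
Divide by LSB: 7.586546 × 65536/9.01 = 55182.2285.
Truncating gives code 55182.

55182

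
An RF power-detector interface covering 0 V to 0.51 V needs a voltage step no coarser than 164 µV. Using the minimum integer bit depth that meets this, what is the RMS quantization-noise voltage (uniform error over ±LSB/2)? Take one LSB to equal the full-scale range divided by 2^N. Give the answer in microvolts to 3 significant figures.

35.9 µV

Span = 0.51 V.
Required number of levels: 0.51/164 µV = 3109.8; smallest N with 2^N ≥ that is 12.
LSB = 0.51 V ÷ 2^12 = 0.51/4096 V = 124.51 µV.
V_rms = LSB/√12 = 35.9 µV.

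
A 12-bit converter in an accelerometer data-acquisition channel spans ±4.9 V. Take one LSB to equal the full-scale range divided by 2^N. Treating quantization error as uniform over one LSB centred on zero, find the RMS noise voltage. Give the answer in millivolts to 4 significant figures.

0.6907 mV

The full-scale span is 4.9 − (-4.9) = 9.8 V.
Step size = 9.8/4096 V = 2.39258 mV.
For a uniform distribution on [−LSB/2, +LSB/2], V_rms = LSB/√12 = 2.39258 mV/3.4641 = 0.6907 mV.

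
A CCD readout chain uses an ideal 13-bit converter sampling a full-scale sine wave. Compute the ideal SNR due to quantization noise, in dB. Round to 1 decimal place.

6.02(13) + 1.76 = 78.26 + 1.76 = 80.02 dB.

80.0 dB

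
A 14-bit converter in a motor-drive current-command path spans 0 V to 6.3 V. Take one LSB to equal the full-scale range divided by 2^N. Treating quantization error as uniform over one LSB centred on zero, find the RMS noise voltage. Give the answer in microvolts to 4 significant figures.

Full-scale range = 6.3 V.
Step size = 6.3/16384 V = 384.521 µV.
RMS of a uniform error over width LSB is LSB/√12 = 111.0 µV.

111.0 µV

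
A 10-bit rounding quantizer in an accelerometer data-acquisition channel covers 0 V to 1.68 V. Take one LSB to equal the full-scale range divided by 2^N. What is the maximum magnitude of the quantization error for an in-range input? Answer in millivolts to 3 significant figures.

Range is 1.68 V.
LSB = 1.68 V ÷ 2^10 = 1.68/1024 V = 1.6406 mV.
|e|_max = LSB/2 = 0.820 mV.

0.820 mV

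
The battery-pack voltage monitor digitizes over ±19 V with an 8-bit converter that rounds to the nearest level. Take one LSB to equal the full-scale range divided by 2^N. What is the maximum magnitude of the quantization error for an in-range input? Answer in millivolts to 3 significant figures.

74.2 mV

Full-scale range = 19 V − (-19 V) = 38 V.
Step size = 38/256 V = 148.44 mV.
|e|_max = LSB/2 = 74.2 mV.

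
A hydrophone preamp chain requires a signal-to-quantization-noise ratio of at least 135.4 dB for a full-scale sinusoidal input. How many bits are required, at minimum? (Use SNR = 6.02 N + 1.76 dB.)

23 bits

Required N = ⌈(135.4 − 1.76)/6.02⌉ = ⌈22.199⌉ = 23.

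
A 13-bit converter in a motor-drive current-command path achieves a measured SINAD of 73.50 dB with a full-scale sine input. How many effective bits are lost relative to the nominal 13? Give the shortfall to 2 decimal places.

ENOB = (SINAD − 1.76)/6.02 = (73.50 − 1.76)/6.02 = 11.9169 bits.
Lost resolution: 13 − 11.9169 = 1.0831 bits.

1.08 bits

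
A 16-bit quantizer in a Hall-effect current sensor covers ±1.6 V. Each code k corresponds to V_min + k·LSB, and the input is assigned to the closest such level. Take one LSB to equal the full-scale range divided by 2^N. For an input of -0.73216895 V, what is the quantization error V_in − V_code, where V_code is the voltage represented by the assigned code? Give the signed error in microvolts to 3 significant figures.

+8.78 µV

Range = 1.6 − (-1.6) = 3.2 V. LSB = 3.2 V / 2^16 ≈ 48.83 µV.
Position in LSBs: (-0.73216895 − (-1.6)) × 65536/3.2 = 17773.1799; rounding gives k = 17773.
V_code = V_min + k × range/2^16 = -1.6 + 17773 × 3.2/65536 = -0.73217773438 V.
V_in − V_code = -0.73216895 − (-0.73217773438) = +8.78 µV.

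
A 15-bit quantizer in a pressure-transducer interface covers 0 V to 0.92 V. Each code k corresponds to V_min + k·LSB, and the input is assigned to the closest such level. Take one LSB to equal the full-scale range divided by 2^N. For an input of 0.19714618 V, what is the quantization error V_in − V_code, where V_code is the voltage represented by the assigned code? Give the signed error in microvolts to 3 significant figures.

−4.70 µV

Full-scale range = 0.92 V. LSB = 0.92 V / 2^15 ≈ 28.08 µV.
(V_in − V_min)/LSB = (0.19714618 − (0)) × 32768/0.92 = 7021.8326 → nearest code k = 7022.
Reconstructed level: 0 + 7022 × 0.92/32768 V = 0.19715087891 V.
Error = V_in − V_code = 0.19714618 − (0.19715087891) = −4.70 µV.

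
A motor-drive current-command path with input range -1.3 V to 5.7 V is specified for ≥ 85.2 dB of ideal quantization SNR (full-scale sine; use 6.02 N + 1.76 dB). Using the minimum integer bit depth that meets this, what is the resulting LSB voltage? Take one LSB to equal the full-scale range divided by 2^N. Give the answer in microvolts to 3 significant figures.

Full-scale range = 5.7 V − (-1.3 V) = 7 V.
Solving 6.02 N ≥ 85.2 − 1.76: N ≥ 13.860. Round up → N = 14.
Step size = 7/16384 V = 427 µV.

427 µV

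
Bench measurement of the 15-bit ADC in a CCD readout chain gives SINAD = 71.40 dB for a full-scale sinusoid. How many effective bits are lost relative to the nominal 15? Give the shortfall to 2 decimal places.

ENOB = (SINAD − 1.76)/6.02 = (71.40 − 1.76)/6.02 = 11.5681 bits.
Lost resolution: 15 − 11.5681 = 3.4319 bits.

3.43 bits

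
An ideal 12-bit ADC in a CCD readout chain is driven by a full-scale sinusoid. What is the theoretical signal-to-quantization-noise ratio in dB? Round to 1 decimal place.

74.0 dB

SNR = 6.02·12 + 1.76 = 74.00 dB.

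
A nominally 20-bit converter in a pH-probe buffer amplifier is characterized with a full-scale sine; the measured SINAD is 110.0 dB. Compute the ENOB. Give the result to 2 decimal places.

17.98 bits

(110.0 − 1.76) / 6.02 = 108.24/6.02 = 17.9801 effective bits.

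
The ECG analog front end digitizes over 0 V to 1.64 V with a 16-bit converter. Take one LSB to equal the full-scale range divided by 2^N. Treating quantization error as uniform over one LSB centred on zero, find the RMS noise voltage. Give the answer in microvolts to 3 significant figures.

7.22 µV

Span = 1.64 V.
LSB = 1.64 V ÷ 2^16 = 1.64/65536 V = 25.024 µV.
σ_q = LSB/√12 = 25.024 µV/3.4641 = 7.22 µV.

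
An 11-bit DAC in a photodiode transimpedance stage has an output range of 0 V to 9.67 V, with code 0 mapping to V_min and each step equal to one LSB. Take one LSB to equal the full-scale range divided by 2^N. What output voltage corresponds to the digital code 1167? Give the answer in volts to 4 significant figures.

V_FS = 9.67 V. LSB = 9.67 V / 2^11.
Output = V_min + (1167/2048) × range = 0 + 0.569824 × 9.67 V
      = 0 + 5.51020 = 5.51020 V.

5.510 V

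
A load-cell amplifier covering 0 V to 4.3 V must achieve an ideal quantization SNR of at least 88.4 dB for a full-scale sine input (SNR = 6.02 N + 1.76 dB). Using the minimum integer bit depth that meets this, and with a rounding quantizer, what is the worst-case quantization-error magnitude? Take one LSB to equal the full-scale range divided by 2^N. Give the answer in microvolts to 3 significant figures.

65.6 µV

Span = 4.3 V.
N ≥ (88.4 − 1.76)/6.02 = 14.392 → N_min = 15.
LSB = 4.3 V / 2^15 = 131.23 µV.
|e|_max = LSB/2 = 65.6 µV.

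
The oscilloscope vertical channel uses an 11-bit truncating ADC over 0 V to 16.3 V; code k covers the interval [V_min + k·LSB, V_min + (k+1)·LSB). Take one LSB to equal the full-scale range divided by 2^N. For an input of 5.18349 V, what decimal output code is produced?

651

Span = 16.3 V. LSB = 16.3 V / 2^11 ≈ 7.959 mV.
V_in − V_min = 5.18349 − (0) = 5.18349 V.
Divide by LSB: 5.18349 × 2048/16.3 = 651.2753.
Truncating gives code 651.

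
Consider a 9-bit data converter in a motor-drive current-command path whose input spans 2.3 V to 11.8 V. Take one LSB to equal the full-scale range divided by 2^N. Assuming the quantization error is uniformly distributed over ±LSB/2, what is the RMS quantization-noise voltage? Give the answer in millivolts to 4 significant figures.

5.356 mV

Range = 11.8 − (2.3) = 9.5 V.
LSB = 9.5 V / 2^9 = 18.5547 mV.
σ_q = LSB/√12 = 18.5547 mV/3.4641 = 5.356 mV.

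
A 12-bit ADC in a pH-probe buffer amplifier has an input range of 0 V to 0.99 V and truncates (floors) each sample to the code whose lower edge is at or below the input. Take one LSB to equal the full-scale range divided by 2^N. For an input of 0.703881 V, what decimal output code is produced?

V_FS = 0.99 V. LSB = 0.99 V / 2^12 ≈ 241.7 µV.
V_in − V_min = 0.703881 − (0) = 0.703881 V.
Divide by LSB: 0.703881 × 4096/0.99 = 2912.2188.
Truncating gives code 2912.

2912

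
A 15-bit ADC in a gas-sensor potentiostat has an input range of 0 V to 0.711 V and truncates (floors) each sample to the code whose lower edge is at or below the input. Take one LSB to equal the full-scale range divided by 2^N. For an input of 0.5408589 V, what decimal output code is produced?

24926

Span = 0.711 V. LSB = 0.711 V / 2^15 ≈ 21.70 µV.
code = ⌊(V_in − V_min)/LSB⌋ = ⌊(V_in − V_min) × 2^15 / range⌋
     = ⌊(0.5408589 − (0)) × 32768 / 0.711⌋ = ⌊0.5408589 × 32768/0.711⌋
     = ⌊24926.673⌋ = 24926.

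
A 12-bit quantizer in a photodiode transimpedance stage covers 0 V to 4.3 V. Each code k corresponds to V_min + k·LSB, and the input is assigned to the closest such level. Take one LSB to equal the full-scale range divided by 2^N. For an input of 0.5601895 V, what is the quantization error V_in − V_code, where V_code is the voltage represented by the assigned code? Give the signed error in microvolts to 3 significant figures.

−406 µV

V_FS = 4.3 V. LSB = 4.3 V / 2^12 ≈ 1.050 mV.
(0.5601895 − (0)) / LSB = 0.5601895 × 4096/4.3 = 533.6131. Nearest integer: k = 534.
V_code = V_min + k × range/2^12 = 0 + 534 × 4.3/4096 = 0.5605957031 V.
V_in − V_code = 0.5601895 − (0.5605957031) = −406 µV.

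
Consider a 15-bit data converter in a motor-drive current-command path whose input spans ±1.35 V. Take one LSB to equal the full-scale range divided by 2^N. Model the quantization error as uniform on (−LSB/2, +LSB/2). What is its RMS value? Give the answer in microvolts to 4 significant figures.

23.79 µV

Full-scale range = 1.35 V − (-1.35 V) = 2.7 V.
LSB = 2.7 V / 2^15 = 82.3975 µV.
For a uniform distribution on [−LSB/2, +LSB/2], V_rms = LSB/√12 = 82.3975 µV/3.4641 = 23.79 µV.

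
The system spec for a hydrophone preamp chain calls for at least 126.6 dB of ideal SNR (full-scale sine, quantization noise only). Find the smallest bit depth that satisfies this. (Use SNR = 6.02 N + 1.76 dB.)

6.02 N + 1.76 ≥ 126.6 gives N ≥ 20.738, so the minimum integer is 21.

21 bits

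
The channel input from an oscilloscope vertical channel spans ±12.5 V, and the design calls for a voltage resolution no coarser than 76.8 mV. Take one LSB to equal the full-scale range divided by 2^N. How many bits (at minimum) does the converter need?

9 bits

Range = 12.5 − (-12.5) = 25 V.
25 V / 76.8 mV = 325.5. Since 2^8 = 256 and 2^9 = 512, N = 9.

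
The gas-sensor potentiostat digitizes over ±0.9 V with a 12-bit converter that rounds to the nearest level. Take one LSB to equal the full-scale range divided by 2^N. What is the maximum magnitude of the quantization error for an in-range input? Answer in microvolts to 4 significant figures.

219.7 µV

The full-scale span is 0.9 − (-0.9) = 1.8 V.
LSB = 1.8 V / 2^12 = 439.453 µV.
|e|_max = LSB/2 = 219.7 µV.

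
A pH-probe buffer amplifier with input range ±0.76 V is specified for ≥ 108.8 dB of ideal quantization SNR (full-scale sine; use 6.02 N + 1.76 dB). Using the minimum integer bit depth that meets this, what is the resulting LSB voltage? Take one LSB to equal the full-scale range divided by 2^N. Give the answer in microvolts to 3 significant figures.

Range = 0.76 − (-0.76) = 1.52 V.
Solving 6.02 N ≥ 108.8 − 1.76: N ≥ 17.781. Round up → N = 18.
LSB = 1.52 V / 2^18 = 5.80 µV.

5.80 µV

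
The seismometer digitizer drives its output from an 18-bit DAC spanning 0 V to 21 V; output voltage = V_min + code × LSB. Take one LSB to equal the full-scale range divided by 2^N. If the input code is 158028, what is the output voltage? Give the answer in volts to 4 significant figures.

V_FS = 21 V. LSB = 21 V / 2^18.
Output = V_min + (158028/262144) × range = 0 + 0.602829 × 21 V
      = 0 V + 12.6594 V = 12.6594 V.

12.66 V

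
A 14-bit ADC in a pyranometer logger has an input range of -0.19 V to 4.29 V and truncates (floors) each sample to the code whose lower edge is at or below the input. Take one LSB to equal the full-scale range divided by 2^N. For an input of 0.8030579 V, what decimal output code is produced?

The full-scale span is 4.29 − (-0.19) = 4.48 V. LSB = 4.48 V / 2^14 ≈ 273.4 µV.
V_in − V_min = 0.8030579 − (-0.19) = 0.9930579 V.
Divide by LSB: 0.9930579 × 16384/4.48 = 3631.7546.
Truncating gives code 3631.

3631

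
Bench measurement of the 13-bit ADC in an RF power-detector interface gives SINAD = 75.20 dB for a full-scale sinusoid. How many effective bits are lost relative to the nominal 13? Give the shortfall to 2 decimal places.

N_eff = (75.20 − 1.76)/6.02 = 12.1993 bits.
Shortfall = 13 − 12.1993 = 0.8007 bits.

0.80 bits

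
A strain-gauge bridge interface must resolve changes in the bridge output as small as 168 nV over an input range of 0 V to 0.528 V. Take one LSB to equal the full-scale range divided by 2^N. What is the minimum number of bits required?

22 bits

V_FS = 0.528 V.
0.528 V / 168 nV = 3.143e6. Since 2^21 = 2097152 and 2^22 = 4194304, N = 22.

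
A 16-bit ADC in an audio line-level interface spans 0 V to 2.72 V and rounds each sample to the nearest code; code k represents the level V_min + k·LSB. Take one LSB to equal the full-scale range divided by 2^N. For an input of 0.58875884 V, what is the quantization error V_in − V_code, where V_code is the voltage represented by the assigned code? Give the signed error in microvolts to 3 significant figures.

Range is 2.72 V. LSB = 2.72 V / 2^16 ≈ 41.50 µV.
(0.58875884 − (0)) / LSB = 0.58875884 × 65536/2.72 = 14185.6248. Nearest integer: k = 14186.
Reconstructed level: 0 + 14186 × 2.72/65536 V = 0.58877441406 V.
e = 0.58875884 − (0.58877441406) = −15.6 µV.

−15.6 µV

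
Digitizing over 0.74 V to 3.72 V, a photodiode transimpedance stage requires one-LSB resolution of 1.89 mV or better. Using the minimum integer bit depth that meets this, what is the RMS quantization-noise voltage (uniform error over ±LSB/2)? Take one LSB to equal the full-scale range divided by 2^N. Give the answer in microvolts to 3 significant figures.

The full-scale span is 3.72 − (0.74) = 2.98 V.
2.98 V / 1.89 mV = 1577. Since 2^10 = 1024 and 2^11 = 2048, N = 11.
LSB = 2.98 V ÷ 2^11 = 2.98/2048 V = 1.4551 mV.
σ_q = LSB/√12 = 1.4551 mV/3.4641 = 420 µV.

420 µV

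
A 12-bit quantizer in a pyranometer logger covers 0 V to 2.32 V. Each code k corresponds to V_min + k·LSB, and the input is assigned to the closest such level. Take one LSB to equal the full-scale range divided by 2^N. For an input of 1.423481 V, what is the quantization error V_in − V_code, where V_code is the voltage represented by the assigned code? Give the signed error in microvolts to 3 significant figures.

V_FS = 2.32 V. LSB = 2.32 V / 2^12 ≈ 0.5664 mV.
(1.423481 − (0)) / LSB = 1.423481 × 4096/2.32 = 2513.1802. Nearest integer: k = 2513.
V_code = 0 + (2513/4096) × 2.32 = 1.423378906 V.
Error = V_in − V_code = 1.423481 − (1.423378906) = +102 µV.

+102 µV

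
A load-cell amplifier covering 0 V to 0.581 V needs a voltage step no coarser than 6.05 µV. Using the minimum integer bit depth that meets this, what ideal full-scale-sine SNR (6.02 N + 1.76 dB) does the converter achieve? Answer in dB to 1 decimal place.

Range is 0.581 V.
Need 2^N ≥ 0.581 V / 6.05 µV = 96030 → N_min = 17.
SNR = 6.02 × 17 + 1.76 = 104.10 dB.

104.1 dB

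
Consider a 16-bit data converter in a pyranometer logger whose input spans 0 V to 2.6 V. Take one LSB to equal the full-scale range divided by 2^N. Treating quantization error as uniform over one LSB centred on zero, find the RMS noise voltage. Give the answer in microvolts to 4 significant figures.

Full-scale range = 2.6 V.
LSB = 2.6 V ÷ 2^16 = 2.6/65536 V = 39.6729 µV.
For a uniform distribution on [−LSB/2, +LSB/2], V_rms = LSB/√12 = 39.6729 µV/3.4641 = 11.45 µV.

11.45 µV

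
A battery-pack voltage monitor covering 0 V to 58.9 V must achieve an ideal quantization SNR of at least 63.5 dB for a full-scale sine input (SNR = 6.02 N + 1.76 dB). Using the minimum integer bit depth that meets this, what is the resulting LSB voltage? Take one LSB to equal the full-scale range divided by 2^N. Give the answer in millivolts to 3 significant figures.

28.8 mV

Span = 58.9 V.
6.02 N + 1.76 ≥ 63.5 gives N ≥ 10.256, so the minimum integer is 11.
Step size = 58.9/2048 V = 28.8 mV.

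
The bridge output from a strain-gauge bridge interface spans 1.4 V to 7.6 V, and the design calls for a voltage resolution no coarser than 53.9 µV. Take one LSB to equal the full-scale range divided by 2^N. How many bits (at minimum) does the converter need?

17 bits

Full-scale range = 7.6 V − (1.4 V) = 6.2 V.
Required number of levels: 6.2/53.9 µV = 115030; smallest N with 2^N ≥ that is 17.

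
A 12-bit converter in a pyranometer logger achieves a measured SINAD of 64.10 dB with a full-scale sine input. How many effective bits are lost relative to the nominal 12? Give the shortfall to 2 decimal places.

1.64 bits

N_eff = (64.10 − 1.76)/6.02 = 10.3555 bits.
Lost resolution: 12 − 10.3555 = 1.6445 bits.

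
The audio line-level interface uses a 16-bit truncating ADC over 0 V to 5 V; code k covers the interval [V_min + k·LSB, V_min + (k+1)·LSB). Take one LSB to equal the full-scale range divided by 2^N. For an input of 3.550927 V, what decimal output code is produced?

46542

Full-scale range = 5 V. LSB = 5 V / 2^16 ≈ 76.29 µV.
code = ⌊(V_in − V_min)/LSB⌋ = ⌊(V_in − V_min) × 2^16 / range⌋
     = ⌊(3.550927 − (0)) × 65536 / 5⌋ = ⌊3.550927 × 65536/5⌋
     = ⌊46542.710⌋ = 46542.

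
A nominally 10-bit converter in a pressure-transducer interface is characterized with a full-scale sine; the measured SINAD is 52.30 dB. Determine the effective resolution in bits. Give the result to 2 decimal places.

8.40 bits

ENOB = (52.30 − 1.76)/6.02 = 8.3953 bits.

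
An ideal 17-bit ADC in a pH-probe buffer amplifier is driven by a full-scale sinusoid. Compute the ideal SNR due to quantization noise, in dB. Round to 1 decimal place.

Ideal quantization SNR: 6.02 × 17 + 1.76 dB = 104.1 dB.

104.1 dB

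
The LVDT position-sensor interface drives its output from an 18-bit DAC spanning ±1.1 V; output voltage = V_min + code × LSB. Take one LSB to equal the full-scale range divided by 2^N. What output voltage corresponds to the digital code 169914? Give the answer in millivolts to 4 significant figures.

326.0 mV

The full-scale span is 1.1 − (-1.1) = 2.2 V. LSB = 2.2 V / 2^18.
V_out = V_min + code × LSB = -1.1 V + 169914 × 2.2 V / 262144
      = -1.1 + 1.42598 = 0.325975 V.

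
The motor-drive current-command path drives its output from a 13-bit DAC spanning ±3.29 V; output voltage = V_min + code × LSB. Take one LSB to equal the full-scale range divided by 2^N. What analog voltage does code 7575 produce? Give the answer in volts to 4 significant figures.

The full-scale span is 3.29 − (-3.29) = 6.58 V. LSB = 6.58 V / 2^13.
V_out = V_min + code × LSB = -3.29 V + 7575 × 6.58 V / 8192
      = -3.29 V + 6.08441 V = 2.79441 V.

2.794 V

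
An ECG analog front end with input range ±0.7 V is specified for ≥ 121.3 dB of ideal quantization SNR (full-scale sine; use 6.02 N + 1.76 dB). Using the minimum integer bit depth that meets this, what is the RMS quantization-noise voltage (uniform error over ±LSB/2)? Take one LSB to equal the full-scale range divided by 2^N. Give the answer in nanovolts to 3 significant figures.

385 nV

The full-scale span is 0.7 − (-0.7) = 1.4 V.
N ≥ (121.3 − 1.76)/6.02 = 19.857 → N_min = 20.
One LSB is 1.4 V / 1048576 = 1.3351 µV.
V_rms = LSB/√12 = 385 nV.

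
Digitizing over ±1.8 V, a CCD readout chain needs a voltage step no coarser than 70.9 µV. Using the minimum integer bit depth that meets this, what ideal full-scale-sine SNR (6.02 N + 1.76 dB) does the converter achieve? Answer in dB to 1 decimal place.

98.1 dB

Full-scale range = 1.8 V − (-1.8 V) = 3.6 V.
Need 2^N ≥ 3.6 V / 70.9 µV = 50780 → N_min = 16.
SNR = 6.02 × 16 + 1.76 = 98.08 dB.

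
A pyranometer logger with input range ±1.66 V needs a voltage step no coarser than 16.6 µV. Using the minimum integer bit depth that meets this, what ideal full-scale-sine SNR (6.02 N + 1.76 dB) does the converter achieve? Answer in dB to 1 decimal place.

110.1 dB

The full-scale span is 1.66 − (-1.66) = 3.32 V.
Required number of levels: 3.32/16.6 µV = 200000; smallest N with 2^N ≥ that is 18.
Ideal SNR at N = 18: 6.02·18 + 1.76 = 110.1 dB.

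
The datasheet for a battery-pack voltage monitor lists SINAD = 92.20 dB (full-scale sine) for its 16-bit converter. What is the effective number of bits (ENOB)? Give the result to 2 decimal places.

15.02 bits

ENOB = (92.20 − 1.76)/6.02 = 15.0233 bits.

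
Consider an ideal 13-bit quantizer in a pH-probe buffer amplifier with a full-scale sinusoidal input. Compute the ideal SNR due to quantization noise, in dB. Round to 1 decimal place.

For an ideal N-bit converter with full-scale sine input, SNR = 6.02 N + 1.76 dB. SNR = 6.02 × 13 + 1.76 = 78.26 + 1.76 = 80.02 dB.

80.0 dB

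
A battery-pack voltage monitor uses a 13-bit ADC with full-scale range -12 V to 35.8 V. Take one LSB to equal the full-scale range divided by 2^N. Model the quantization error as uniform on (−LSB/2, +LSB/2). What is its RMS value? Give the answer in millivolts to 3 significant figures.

Span: 35.8 V − (-12 V) = 47.8 V.
LSB = 47.8 V ÷ 2^13 = 47.8/8192 V = 5.8350 mV.
For a uniform distribution on [−LSB/2, +LSB/2], V_rms = LSB/√12 = 5.8350 mV/3.4641 = 1.68 mV.

1.68 mV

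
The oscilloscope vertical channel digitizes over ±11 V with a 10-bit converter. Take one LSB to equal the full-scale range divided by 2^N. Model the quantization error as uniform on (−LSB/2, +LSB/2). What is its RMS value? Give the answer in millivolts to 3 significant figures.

Span: 11 V − (-11 V) = 22 V.
Step size = 22/1024 V = 21.484 mV.
V_rms = LSB/√12 = 21.484 mV / √12 = 6.20 mV.

6.20 mV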